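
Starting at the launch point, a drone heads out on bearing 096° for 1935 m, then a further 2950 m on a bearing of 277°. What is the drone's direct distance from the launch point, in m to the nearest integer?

1016 m

Leg 1 (096°, 1935 m): east 1935 sin 96° = 1924.40, north 1935 cos 96° = -202.26
Leg 2 (277°, 2950 m): east 2950 sin 277° = -2928.01, north 2950 cos 277° = 359.51
Net: -1003.61 east, 157.25 north. Distance = √((-1003.61)² + (157.25)²) = 1015.856 m.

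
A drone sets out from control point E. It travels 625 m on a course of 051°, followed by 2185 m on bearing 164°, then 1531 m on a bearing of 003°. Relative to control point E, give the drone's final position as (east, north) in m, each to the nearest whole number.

(1168, -178)

Leg 1 (051°, 625 m): east 625 sin 51° = 485.72, north 625 cos 51° = 393.33
Leg 2 (164°, 2185 m): east 2185 sin 164° = 602.27, north 2185 cos 164° = -2100.36
Leg 3 (003°, 1531 m): east 1531 sin 3° = 80.13, north 1531 cos 3° = 1528.90
Summing: 1168.11 m east, -178.13 m north → (1168, -178).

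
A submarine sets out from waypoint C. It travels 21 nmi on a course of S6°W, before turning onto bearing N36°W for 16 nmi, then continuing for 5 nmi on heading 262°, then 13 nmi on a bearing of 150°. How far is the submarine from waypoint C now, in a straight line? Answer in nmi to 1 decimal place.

22.3 nmi

Leg 1 (S6°W, 21 nmi): east 21 sin 186° = -2.20, north 21 cos 186° = -20.88
Leg 2 (N36°W, 16 nmi): east 16 sin 324° = -9.40, north 16 cos 324° = 12.94
Leg 3 (262°, 5 nmi): east 5 sin 262° = -4.95, north 5 cos 262° = -0.70
Leg 4 (150°, 13 nmi): east 13 sin 150° = 6.50, north 13 cos 150° = -11.26
Net: -10.05 east, -19.89 north. Distance = √((-10.05)² + (-19.89)²) = 22.290 nmi.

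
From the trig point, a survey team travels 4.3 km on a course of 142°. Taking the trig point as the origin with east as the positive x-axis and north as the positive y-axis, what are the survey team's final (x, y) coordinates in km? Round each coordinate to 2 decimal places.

Leg 1 (142°, 4.3 km): east 4.3 sin 142° = 2.65, north 4.3 cos 142° = -3.39
Summing: 2.65 km east, -3.39 km north → (2.65, -3.39).

(2.65, -3.39)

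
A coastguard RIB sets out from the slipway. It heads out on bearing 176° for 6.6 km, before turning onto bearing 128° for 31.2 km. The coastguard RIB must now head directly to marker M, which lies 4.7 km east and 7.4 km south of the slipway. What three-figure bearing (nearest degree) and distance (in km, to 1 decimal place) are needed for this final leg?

Leg 1 (176°, 6.6 km): east 6.6 sin 176° = 0.46, north 6.6 cos 176° = -6.58
Leg 2 (128°, 31.2 km): east 31.2 sin 128° = 24.59, north 31.2 cos 128° = -19.21
Current position: (25.05, -25.79). Target: (4.7, -7.4). Remaining: Δeast = -20.35, Δnorth = 18.39.
Bearing = atan2(-20.35, 18.39) mod 360° = 312.11°; distance = √((-20.35)² + (18.39)²) = 27.427 km.

312°, 27.4 km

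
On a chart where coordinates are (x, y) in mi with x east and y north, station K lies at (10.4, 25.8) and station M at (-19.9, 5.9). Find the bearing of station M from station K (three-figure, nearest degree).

Δeast = -19.9 − 10.4 = -30.30; Δnorth = 5.9 − 25.8 = -19.90.
Bearing = atan2(Δeast, Δnorth) mod 360° = 236.70° ≈ 237°.

237°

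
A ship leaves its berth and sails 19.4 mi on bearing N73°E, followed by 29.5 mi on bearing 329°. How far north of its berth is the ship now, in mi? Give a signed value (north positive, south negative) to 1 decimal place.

31.0 mi

Leg 1 (N73°E, 19.4 mi): east 19.4 sin 73° = 18.55, north 19.4 cos 73° = 5.67
Leg 2 (329°, 29.5 mi): east 29.5 sin 329° = -15.19, north 29.5 cos 329° = 25.29
Net north component: 30.96 mi.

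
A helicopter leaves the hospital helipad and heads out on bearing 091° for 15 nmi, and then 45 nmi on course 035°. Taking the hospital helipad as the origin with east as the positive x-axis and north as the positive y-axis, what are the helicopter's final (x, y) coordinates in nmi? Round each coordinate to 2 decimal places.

(40.81, 36.60)

Leg 1 (091°, 15 nmi): east 15 sin 91° = 15.00, north 15 cos 91° = -0.26
Leg 2 (035°, 45 nmi): east 45 sin 35° = 25.81, north 45 cos 35° = 36.86
Summing: 40.81 nmi east, 36.60 nmi north → (40.81, 36.60).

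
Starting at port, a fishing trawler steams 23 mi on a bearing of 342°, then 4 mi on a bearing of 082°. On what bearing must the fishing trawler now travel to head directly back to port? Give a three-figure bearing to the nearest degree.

172°

Leg 1 (342°, 23 mi): east 23 sin 342° = -7.11, north 23 cos 342° = 21.87
Leg 2 (082°, 4 mi): east 4 sin 82° = 3.96, north 4 cos 82° = 0.56
Net displacement: -3.15 east, 22.43 north. Direction back to start is (3.15, -22.43): bearing = atan2(3.15, -22.43) mod 360° = 172.02° ≈ 172°.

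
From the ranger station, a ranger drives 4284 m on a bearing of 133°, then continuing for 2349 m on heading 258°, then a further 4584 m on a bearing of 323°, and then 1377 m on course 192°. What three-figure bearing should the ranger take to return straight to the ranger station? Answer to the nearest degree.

064°

Leg 1 (133°, 4284 m): east 4284 sin 133° = 3133.12, north 4284 cos 133° = -2921.68
Leg 2 (258°, 2349 m): east 2349 sin 258° = -2297.67, north 2349 cos 258° = -488.38
Leg 3 (323°, 4584 m): east 4584 sin 323° = -2758.72, north 4584 cos 323° = 3660.95
Leg 4 (192°, 1377 m): east 1377 sin 192° = -286.29, north 1377 cos 192° = -1346.91
Net displacement: -2209.56 east, -1096.03 north. Direction back to start is (2209.56, 1096.03): bearing = atan2(2209.56, 1096.03) mod 360° = 63.62° ≈ 064°.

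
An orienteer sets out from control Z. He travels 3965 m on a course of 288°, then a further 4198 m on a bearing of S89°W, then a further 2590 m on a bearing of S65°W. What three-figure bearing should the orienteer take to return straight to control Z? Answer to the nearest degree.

Leg 1 (288°, 3965 m): east 3965 sin 288° = -3770.94, north 3965 cos 288° = 1225.25
Leg 2 (S89°W, 4198 m): east 4198 sin 269° = -4197.36, north 4198 cos 269° = -73.27
Leg 3 (S65°W, 2590 m): east 2590 sin 245° = -2347.34, north 2590 cos 245° = -1094.58
Net displacement: -10315.64 east, 57.41 north. Direction back to start is (10315.64, -57.41): bearing = atan2(10315.64, -57.41) mod 360° = 90.32° ≈ 090°.

090°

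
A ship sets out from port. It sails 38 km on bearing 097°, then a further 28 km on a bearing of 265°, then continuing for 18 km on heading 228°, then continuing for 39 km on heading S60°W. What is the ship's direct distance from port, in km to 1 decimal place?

Leg 1 (097°, 38 km): east 38 sin 97° = 37.72, north 38 cos 97° = -4.63
Leg 2 (265°, 28 km): east 28 sin 265° = -27.89, north 28 cos 265° = -2.44
Leg 3 (228°, 18 km): east 18 sin 228° = -13.38, north 18 cos 228° = -12.04
Leg 4 (S60°W, 39 km): east 39 sin 240° = -33.77, north 39 cos 240° = -19.50
Net: -37.33 east, -38.62 north. Distance = √((-37.33)² + (-38.62)²) = 53.708 km.

53.7 km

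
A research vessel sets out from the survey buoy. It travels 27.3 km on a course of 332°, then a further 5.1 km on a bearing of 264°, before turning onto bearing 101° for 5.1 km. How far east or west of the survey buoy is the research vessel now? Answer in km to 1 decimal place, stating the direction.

Leg 1 (332°, 27.3 km): east 27.3 sin 332° = -12.82, north 27.3 cos 332° = 24.10
Leg 2 (264°, 5.1 km): east 5.1 sin 264° = -5.07, north 5.1 cos 264° = -0.53
Leg 3 (101°, 5.1 km): east 5.1 sin 101° = 5.01, north 5.1 cos 101° = -0.97
Net east component: -12.88 km.

12.9 km west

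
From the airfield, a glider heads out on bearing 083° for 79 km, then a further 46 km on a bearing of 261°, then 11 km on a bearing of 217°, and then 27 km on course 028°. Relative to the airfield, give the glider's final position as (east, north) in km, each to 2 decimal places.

Leg 1 (083°, 79 km): east 79 sin 83° = 78.41, north 79 cos 83° = 9.63
Leg 2 (261°, 46 km): east 46 sin 261° = -45.43, north 46 cos 261° = -7.20
Leg 3 (217°, 11 km): east 11 sin 217° = -6.62, north 11 cos 217° = -8.78
Leg 4 (028°, 27 km): east 27 sin 28° = 12.68, north 27 cos 28° = 23.84
Summing: 39.03 km east, 17.49 km north → (39.03, 17.49).

(39.03, 17.49)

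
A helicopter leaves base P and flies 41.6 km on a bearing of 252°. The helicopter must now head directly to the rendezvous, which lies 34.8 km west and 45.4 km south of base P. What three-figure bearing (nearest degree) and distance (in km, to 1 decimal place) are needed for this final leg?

172°, 32.9 km

Leg 1 (252°, 41.6 km): east 41.6 sin 252° = -39.56, north 41.6 cos 252° = -12.86
Current position: (-39.56, -12.86). Target: (-34.8, -45.4). Remaining: Δeast = 4.76, Δnorth = -32.54.
Bearing = atan2(4.76, -32.54) mod 360° = 171.67°; distance = √((4.76)² + (-32.54)²) = 32.892 km.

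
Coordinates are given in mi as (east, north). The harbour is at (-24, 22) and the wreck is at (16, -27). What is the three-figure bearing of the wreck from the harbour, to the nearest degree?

Δeast = 16 − -24 = 40.00; Δnorth = -27 − 22 = -49.00.
Bearing = atan2(Δeast, Δnorth) mod 360° = 140.77° ≈ 141°.

141°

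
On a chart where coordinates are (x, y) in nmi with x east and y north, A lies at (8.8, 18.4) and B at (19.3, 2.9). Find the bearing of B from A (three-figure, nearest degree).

146°

Δeast = 19.3 − 8.8 = 10.50; Δnorth = 2.9 − 18.4 = -15.50.
Bearing = atan2(Δeast, Δnorth) mod 360° = 145.89° ≈ 146°.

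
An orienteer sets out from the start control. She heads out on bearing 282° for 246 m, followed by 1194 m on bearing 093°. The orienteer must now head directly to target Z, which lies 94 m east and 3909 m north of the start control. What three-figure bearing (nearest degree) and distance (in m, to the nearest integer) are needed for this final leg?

348°, 4013 m

Leg 1 (282°, 246 m): east 246 sin 282° = -240.62, north 246 cos 282° = 51.15
Leg 2 (093°, 1194 m): east 1194 sin 93° = 1192.36, north 1194 cos 93° = -62.49
Current position: (951.74, -11.34). Target: (94, 3909). Remaining: Δeast = -857.74, Δnorth = 3920.34.
Bearing = atan2(-857.74, 3920.34) mod 360° = 347.66°; distance = √((-857.74)² + (3920.34)²) = 4013.079 m.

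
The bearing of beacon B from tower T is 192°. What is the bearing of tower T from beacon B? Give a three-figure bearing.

012°

Back-bearing = 192° − 180° = 012°.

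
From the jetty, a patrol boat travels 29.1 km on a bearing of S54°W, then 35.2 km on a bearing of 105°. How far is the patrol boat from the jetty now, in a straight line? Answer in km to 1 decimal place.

28.2 km

Leg 1 (S54°W, 29.1 km): east 29.1 sin 234° = -23.54, north 29.1 cos 234° = -17.10
Leg 2 (105°, 35.2 km): east 35.2 sin 105° = 34.00, north 35.2 cos 105° = -9.11
Net: 10.46 east, -26.21 north. Distance = √((10.46)² + (-26.21)²) = 28.224 km.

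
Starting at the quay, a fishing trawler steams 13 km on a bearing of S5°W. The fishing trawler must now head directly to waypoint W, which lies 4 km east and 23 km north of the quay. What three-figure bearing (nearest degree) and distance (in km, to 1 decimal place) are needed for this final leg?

Leg 1 (S5°W, 13 km): east 13 sin 185° = -1.13, north 13 cos 185° = -12.95
Current position: (-1.13, -12.95). Target: (4, 23). Remaining: Δeast = 5.13, Δnorth = 35.95.
Bearing = atan2(5.13, 35.95) mod 360° = 8.13°; distance = √((5.13)² + (35.95)²) = 36.315 km.

008°, 36.3 km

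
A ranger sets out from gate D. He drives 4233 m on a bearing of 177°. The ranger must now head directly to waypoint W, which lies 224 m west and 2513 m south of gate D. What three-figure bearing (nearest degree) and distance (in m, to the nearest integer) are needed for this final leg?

Leg 1 (177°, 4233 m): east 4233 sin 177° = 221.54, north 4233 cos 177° = -4227.20
Current position: (221.54, -4227.20). Target: (-224, -2513). Remaining: Δeast = -445.54, Δnorth = 1714.20.
Bearing = atan2(-445.54, 1714.20) mod 360° = 345.43°; distance = √((-445.54)² + (1714.20)²) = 1771.153 m.

345°, 1771 m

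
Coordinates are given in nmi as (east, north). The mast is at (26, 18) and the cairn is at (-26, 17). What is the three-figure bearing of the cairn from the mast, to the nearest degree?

269°

Δeast = -26 − 26 = -52.00; Δnorth = 17 − 18 = -1.00.
Bearing = atan2(Δeast, Δnorth) mod 360° = 268.90° ≈ 269°.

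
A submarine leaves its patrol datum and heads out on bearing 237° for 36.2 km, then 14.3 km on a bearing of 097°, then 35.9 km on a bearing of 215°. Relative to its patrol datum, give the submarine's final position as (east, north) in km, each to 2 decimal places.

Leg 1 (237°, 36.2 km): east 36.2 sin 237° = -30.36, north 36.2 cos 237° = -19.72
Leg 2 (097°, 14.3 km): east 14.3 sin 97° = 14.19, north 14.3 cos 97° = -1.74
Leg 3 (215°, 35.9 km): east 35.9 sin 215° = -20.59, north 35.9 cos 215° = -29.41
Summing: -36.76 km east, -50.87 km north → (-36.76, -50.87).

(-36.76, -50.87)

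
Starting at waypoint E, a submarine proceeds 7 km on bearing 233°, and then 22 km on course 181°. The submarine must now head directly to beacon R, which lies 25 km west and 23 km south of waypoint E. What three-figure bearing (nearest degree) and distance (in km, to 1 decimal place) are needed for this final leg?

280°, 19.3 km

Leg 1 (233°, 7 km): east 7 sin 233° = -5.59, north 7 cos 233° = -4.21
Leg 2 (181°, 22 km): east 22 sin 181° = -0.38, north 22 cos 181° = -22.00
Current position: (-5.97, -26.21). Target: (-25, -23). Remaining: Δeast = -19.03, Δnorth = 3.21.
Bearing = atan2(-19.03, 3.21) mod 360° = 279.57°; distance = √((-19.03)² + (3.21)²) = 19.294 km.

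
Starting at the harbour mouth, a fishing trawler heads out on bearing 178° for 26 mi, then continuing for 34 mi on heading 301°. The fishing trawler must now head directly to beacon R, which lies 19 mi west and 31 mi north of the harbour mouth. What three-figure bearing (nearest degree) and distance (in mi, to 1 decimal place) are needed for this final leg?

Leg 1 (178°, 26 mi): east 26 sin 178° = 0.91, north 26 cos 178° = -25.98
Leg 2 (301°, 34 mi): east 34 sin 301° = -29.14, north 34 cos 301° = 17.51
Current position: (-28.24, -8.47). Target: (-19, 31). Remaining: Δeast = 9.24, Δnorth = 39.47.
Bearing = atan2(9.24, 39.47) mod 360° = 13.17°; distance = √((9.24)² + (39.47)²) = 40.539 mi.

013°, 40.5 mi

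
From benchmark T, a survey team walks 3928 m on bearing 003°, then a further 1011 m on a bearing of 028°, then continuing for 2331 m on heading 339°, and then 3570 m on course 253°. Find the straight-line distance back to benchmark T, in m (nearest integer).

Leg 1 (003°, 3928 m): east 3928 sin 3° = 205.58, north 3928 cos 3° = 3922.62
Leg 2 (028°, 1011 m): east 1011 sin 28° = 474.64, north 1011 cos 28° = 892.66
Leg 3 (339°, 2331 m): east 2331 sin 339° = -835.36, north 2331 cos 339° = 2176.18
Leg 4 (253°, 3570 m): east 3570 sin 253° = -3414.01, north 3570 cos 253° = -1043.77
Net: -3569.15 east, 5947.69 north. Distance = √((-3569.15)² + (5947.69)²) = 6936.412 m.

6936 m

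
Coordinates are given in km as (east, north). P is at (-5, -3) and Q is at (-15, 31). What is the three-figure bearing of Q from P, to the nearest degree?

344°

Δeast = -15 − -5 = -10.00; Δnorth = 31 − -3 = 34.00.
Bearing = atan2(Δeast, Δnorth) mod 360° = 343.61° ≈ 344°.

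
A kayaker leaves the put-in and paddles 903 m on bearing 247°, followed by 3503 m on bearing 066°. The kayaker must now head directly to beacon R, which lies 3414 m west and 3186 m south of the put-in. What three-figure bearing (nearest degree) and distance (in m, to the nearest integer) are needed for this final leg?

Leg 1 (247°, 903 m): east 903 sin 247° = -831.22, north 903 cos 247° = -352.83
Leg 2 (066°, 3503 m): east 3503 sin 66° = 3200.15, north 3503 cos 66° = 1424.80
Current position: (2368.93, 1071.97). Target: (-3414, -3186). Remaining: Δeast = -5782.93, Δnorth = -4257.97.
Bearing = atan2(-5782.93, -4257.97) mod 360° = 233.64°; distance = √((-5782.93)² + (-4257.97)²) = 7181.408 m.

234°, 7181 m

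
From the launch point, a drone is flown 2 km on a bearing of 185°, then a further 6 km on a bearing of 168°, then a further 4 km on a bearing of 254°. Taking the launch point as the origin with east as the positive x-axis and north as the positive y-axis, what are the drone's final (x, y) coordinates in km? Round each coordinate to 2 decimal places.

(-2.77, -8.96)

Leg 1 (185°, 2 km): east 2 sin 185° = -0.17, north 2 cos 185° = -1.99
Leg 2 (168°, 6 km): east 6 sin 168° = 1.25, north 6 cos 168° = -5.87
Leg 3 (254°, 4 km): east 4 sin 254° = -3.85, north 4 cos 254° = -1.10
Summing: -2.77 km east, -8.96 km north → (-2.77, -8.96).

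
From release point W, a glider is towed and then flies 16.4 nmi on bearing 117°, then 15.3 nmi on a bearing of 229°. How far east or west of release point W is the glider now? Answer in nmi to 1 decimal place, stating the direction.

3.1 nmi east

Leg 1 (117°, 16.4 nmi): east 16.4 sin 117° = 14.61, north 16.4 cos 117° = -7.45
Leg 2 (229°, 15.3 nmi): east 15.3 sin 229° = -11.55, north 15.3 cos 229° = -10.04
Net east component: 3.07 nmi.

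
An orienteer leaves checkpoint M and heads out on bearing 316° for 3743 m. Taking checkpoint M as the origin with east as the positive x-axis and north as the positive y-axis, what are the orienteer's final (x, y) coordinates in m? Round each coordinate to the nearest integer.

Leg 1 (316°, 3743 m): east 3743 sin 316° = -2600.11, north 3743 cos 316° = 2692.49
Summing: -2600.11 m east, 2692.49 m north → (-2600, 2692).

(-2600, 2692)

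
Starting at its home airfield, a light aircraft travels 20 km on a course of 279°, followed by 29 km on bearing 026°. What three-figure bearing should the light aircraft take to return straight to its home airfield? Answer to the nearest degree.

Leg 1 (279°, 20 km): east 20 sin 279° = -19.75, north 20 cos 279° = 3.13
Leg 2 (026°, 29 km): east 29 sin 26° = 12.71, north 29 cos 26° = 26.07
Net displacement: -7.04 east, 29.19 north. Direction back to start is (7.04, -29.19): bearing = atan2(7.04, -29.19) mod 360° = 166.44° ≈ 166°.

166°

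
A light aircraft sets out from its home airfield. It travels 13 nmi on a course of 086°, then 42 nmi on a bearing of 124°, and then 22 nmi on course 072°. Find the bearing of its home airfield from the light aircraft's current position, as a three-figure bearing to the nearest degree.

283°

Leg 1 (086°, 13 nmi): east 13 sin 86° = 12.97, north 13 cos 86° = 0.91
Leg 2 (124°, 42 nmi): east 42 sin 124° = 34.82, north 42 cos 124° = -23.49
Leg 3 (072°, 22 nmi): east 22 sin 72° = 20.92, north 22 cos 72° = 6.80
Net displacement: 68.71 east, -15.78 north. Direction back to start is (-68.71, 15.78): bearing = atan2(-68.71, 15.78) mod 360° = 282.93° ≈ 283°.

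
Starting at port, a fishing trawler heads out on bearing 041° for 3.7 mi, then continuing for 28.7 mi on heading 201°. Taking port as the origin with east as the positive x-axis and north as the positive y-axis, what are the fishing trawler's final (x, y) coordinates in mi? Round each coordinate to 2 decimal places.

Leg 1 (041°, 3.7 mi): east 3.7 sin 41° = 2.43, north 3.7 cos 41° = 2.79
Leg 2 (201°, 28.7 mi): east 28.7 sin 201° = -10.29, north 28.7 cos 201° = -26.79
Summing: -7.86 mi east, -24.00 mi north → (-7.86, -24.00).

(-7.86, -24.00)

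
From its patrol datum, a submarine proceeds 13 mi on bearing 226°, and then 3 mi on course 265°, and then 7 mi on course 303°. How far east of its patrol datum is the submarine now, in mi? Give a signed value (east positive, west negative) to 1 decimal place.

-18.2 mi

Leg 1 (226°, 13 mi): east 13 sin 226° = -9.35, north 13 cos 226° = -9.03
Leg 2 (265°, 3 mi): east 3 sin 265° = -2.99, north 3 cos 265° = -0.26
Leg 3 (303°, 7 mi): east 7 sin 303° = -5.87, north 7 cos 303° = 3.81
Net east component: -18.21 mi.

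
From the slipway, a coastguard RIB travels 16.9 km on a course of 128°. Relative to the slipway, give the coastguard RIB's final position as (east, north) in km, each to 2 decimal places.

Leg 1 (128°, 16.9 km): east 16.9 sin 128° = 13.32, north 16.9 cos 128° = -10.40
Summing: 13.32 km east, -10.40 km north → (13.32, -10.40).

(13.32, -10.40)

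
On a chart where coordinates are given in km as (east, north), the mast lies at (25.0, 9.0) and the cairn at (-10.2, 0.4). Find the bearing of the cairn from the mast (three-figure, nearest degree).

256°

Δeast = -10.2 − 25.0 = -35.20; Δnorth = 0.4 − 9.0 = -8.60.
Bearing = atan2(Δeast, Δnorth) mod 360° = 256.27° ≈ 256°.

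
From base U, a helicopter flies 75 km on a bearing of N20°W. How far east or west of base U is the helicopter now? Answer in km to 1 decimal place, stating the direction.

25.7 km west

Leg 1 (N20°W, 75 km): east 75 sin 340° = -25.65, north 75 cos 340° = 70.48
Net east component: -25.65 km.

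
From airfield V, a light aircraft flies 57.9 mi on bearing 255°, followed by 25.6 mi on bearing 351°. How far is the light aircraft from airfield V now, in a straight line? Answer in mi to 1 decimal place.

Leg 1 (255°, 57.9 mi): east 57.9 sin 255° = -55.93, north 57.9 cos 255° = -14.99
Leg 2 (351°, 25.6 mi): east 25.6 sin 351° = -4.00, north 25.6 cos 351° = 25.28
Net: -59.93 east, 10.30 north. Distance = √((-59.93)² + (10.30)²) = 60.810 mi.

60.8 mi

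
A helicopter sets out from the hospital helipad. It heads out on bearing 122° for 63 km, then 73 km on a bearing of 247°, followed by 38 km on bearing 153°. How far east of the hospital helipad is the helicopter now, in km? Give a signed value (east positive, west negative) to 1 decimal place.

3.5 km

Leg 1 (122°, 63 km): east 63 sin 122° = 53.43, north 63 cos 122° = -33.38
Leg 2 (247°, 73 km): east 73 sin 247° = -67.20, north 73 cos 247° = -28.52
Leg 3 (153°, 38 km): east 38 sin 153° = 17.25, north 38 cos 153° = -33.86
Net east component: 3.48 km.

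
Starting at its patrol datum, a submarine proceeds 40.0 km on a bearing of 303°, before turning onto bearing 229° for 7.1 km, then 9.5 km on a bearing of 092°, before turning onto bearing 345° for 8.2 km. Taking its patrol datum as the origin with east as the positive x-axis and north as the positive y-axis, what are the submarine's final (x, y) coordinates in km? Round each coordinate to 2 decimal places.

Leg 1 (303°, 40.0 km): east 40.0 sin 303° = -33.55, north 40.0 cos 303° = 21.79
Leg 2 (229°, 7.1 km): east 7.1 sin 229° = -5.36, north 7.1 cos 229° = -4.66
Leg 3 (092°, 9.5 km): east 9.5 sin 92° = 9.49, north 9.5 cos 92° = -0.33
Leg 4 (345°, 8.2 km): east 8.2 sin 345° = -2.12, north 8.2 cos 345° = 7.92
Summing: -31.53 km east, 24.72 km north → (-31.53, 24.72).

(-31.53, 24.72)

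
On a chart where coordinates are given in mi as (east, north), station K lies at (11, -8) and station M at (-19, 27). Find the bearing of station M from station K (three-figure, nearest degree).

Δeast = -19 − 11 = -30.00; Δnorth = 27 − -8 = 35.00.
Bearing = atan2(Δeast, Δnorth) mod 360° = 319.40° ≈ 319°.

319°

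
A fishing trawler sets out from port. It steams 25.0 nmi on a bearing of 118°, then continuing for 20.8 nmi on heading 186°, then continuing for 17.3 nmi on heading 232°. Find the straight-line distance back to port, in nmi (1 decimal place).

Leg 1 (118°, 25.0 nmi): east 25.0 sin 118° = 22.07, north 25.0 cos 118° = -11.74
Leg 2 (186°, 20.8 nmi): east 20.8 sin 186° = -2.17, north 20.8 cos 186° = -20.69
Leg 3 (232°, 17.3 nmi): east 17.3 sin 232° = -13.63, north 17.3 cos 232° = -10.65
Net: 6.27 east, -43.07 north. Distance = √((6.27)² + (-43.07)²) = 43.527 nmi.

43.5 nmi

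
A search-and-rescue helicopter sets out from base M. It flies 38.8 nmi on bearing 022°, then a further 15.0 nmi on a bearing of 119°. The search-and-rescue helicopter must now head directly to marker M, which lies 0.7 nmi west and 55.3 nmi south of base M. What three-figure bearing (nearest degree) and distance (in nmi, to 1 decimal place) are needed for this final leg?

Leg 1 (022°, 38.8 nmi): east 38.8 sin 22° = 14.53, north 38.8 cos 22° = 35.97
Leg 2 (119°, 15.0 nmi): east 15.0 sin 119° = 13.12, north 15.0 cos 119° = -7.27
Current position: (27.65, 28.70). Target: (-0.7, -55.3). Remaining: Δeast = -28.35, Δnorth = -84.00.
Bearing = atan2(-28.35, -84.00) mod 360° = 198.65°; distance = √((-28.35)² + (-84.00)²) = 88.659 nmi.

199°, 88.7 nmi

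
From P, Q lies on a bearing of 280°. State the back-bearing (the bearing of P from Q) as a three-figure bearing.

Back-bearing = 280° − 180° = 100°.

100°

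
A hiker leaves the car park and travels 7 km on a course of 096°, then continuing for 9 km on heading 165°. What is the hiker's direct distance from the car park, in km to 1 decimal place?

13.2 km

Leg 1 (096°, 7 km): east 7 sin 96° = 6.96, north 7 cos 96° = -0.73
Leg 2 (165°, 9 km): east 9 sin 165° = 2.33, north 9 cos 165° = -8.69
Net: 9.29 east, -9.43 north. Distance = √((9.29)² + (-9.43)²) = 13.235 km.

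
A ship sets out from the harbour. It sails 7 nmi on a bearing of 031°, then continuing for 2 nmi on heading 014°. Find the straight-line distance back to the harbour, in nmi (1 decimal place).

8.9 nmi

Leg 1 (031°, 7 nmi): east 7 sin 31° = 3.61, north 7 cos 31° = 6.00
Leg 2 (014°, 2 nmi): east 2 sin 14° = 0.48, north 2 cos 14° = 1.94
Net: 4.09 east, 7.94 north. Distance = √((4.09)² + (7.94)²) = 8.932 nmi.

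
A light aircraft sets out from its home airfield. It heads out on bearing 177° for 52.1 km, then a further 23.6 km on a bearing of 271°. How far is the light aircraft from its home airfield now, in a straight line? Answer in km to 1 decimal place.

55.7 km

Leg 1 (177°, 52.1 km): east 52.1 sin 177° = 2.73, north 52.1 cos 177° = -52.03
Leg 2 (271°, 23.6 km): east 23.6 sin 271° = -23.60, north 23.6 cos 271° = 0.41
Net: -20.87 east, -51.62 north. Distance = √((-20.87)² + (-51.62)²) = 55.676 km.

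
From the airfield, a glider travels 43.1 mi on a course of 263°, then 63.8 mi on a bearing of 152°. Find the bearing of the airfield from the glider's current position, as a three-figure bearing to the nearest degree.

Leg 1 (263°, 43.1 mi): east 43.1 sin 263° = -42.78, north 43.1 cos 263° = -5.25
Leg 2 (152°, 63.8 mi): east 63.8 sin 152° = 29.95, north 63.8 cos 152° = -56.33
Net displacement: -12.83 east, -61.58 north. Direction back to start is (12.83, 61.58): bearing = atan2(12.83, 61.58) mod 360° = 11.77° ≈ 012°.

012°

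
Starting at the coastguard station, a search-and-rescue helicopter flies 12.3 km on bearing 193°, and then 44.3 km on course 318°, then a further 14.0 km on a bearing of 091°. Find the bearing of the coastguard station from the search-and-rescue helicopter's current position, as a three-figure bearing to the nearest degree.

Leg 1 (193°, 12.3 km): east 12.3 sin 193° = -2.77, north 12.3 cos 193° = -11.98
Leg 2 (318°, 44.3 km): east 44.3 sin 318° = -29.64, north 44.3 cos 318° = 32.92
Leg 3 (091°, 14.0 km): east 14.0 sin 91° = 14.00, north 14.0 cos 91° = -0.24
Net displacement: -18.41 east, 20.69 north. Direction back to start is (18.41, -20.69): bearing = atan2(18.41, -20.69) mod 360° = 138.34° ≈ 138°.

138°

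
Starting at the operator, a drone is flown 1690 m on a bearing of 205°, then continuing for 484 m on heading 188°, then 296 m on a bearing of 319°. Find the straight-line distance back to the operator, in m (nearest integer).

2037 m

Leg 1 (205°, 1690 m): east 1690 sin 205° = -714.22, north 1690 cos 205° = -1531.66
Leg 2 (188°, 484 m): east 484 sin 188° = -67.36, north 484 cos 188° = -479.29
Leg 3 (319°, 296 m): east 296 sin 319° = -194.19, north 296 cos 319° = 223.39
Net: -975.78 east, -1787.56 north. Distance = √((-975.78)² + (-1787.56)²) = 2036.541 m.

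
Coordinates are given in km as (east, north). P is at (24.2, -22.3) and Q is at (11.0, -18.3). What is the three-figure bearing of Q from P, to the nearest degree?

287°

Δeast = 11.0 − 24.2 = -13.20; Δnorth = -18.3 − -22.3 = 4.00.
Bearing = atan2(Δeast, Δnorth) mod 360° = 286.86° ≈ 287°.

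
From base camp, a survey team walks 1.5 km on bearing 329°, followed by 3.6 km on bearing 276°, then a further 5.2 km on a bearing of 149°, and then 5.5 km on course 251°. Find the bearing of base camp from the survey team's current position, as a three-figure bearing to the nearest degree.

056°

Leg 1 (329°, 1.5 km): east 1.5 sin 329° = -0.77, north 1.5 cos 329° = 1.29
Leg 2 (276°, 3.6 km): east 3.6 sin 276° = -3.58, north 3.6 cos 276° = 0.38
Leg 3 (149°, 5.2 km): east 5.2 sin 149° = 2.68, north 5.2 cos 149° = -4.46
Leg 4 (251°, 5.5 km): east 5.5 sin 251° = -5.20, north 5.5 cos 251° = -1.79
Net displacement: -6.87 east, -4.59 north. Direction back to start is (6.87, 4.59): bearing = atan2(6.87, 4.59) mod 360° = 56.30° ≈ 056°.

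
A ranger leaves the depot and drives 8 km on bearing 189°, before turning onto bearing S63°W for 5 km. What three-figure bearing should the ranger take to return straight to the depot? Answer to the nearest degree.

029°

Leg 1 (189°, 8 km): east 8 sin 189° = -1.25, north 8 cos 189° = -7.90
Leg 2 (S63°W, 5 km): east 5 sin 243° = -4.46, north 5 cos 243° = -2.27
Net displacement: -5.71 east, -10.17 north. Direction back to start is (5.71, 10.17): bearing = atan2(5.71, 10.17) mod 360° = 29.29° ≈ 029°.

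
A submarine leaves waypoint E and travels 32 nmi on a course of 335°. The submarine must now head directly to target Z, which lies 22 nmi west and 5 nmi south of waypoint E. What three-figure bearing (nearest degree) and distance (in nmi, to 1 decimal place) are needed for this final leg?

Leg 1 (335°, 32 nmi): east 32 sin 335° = -13.52, north 32 cos 335° = 29.00
Current position: (-13.52, 29.00). Target: (-22, -5). Remaining: Δeast = -8.48, Δnorth = -34.00.
Bearing = atan2(-8.48, -34.00) mod 360° = 194.00°; distance = √((-8.48)² + (-34.00)²) = 35.042 nmi.

194°, 35.0 nmi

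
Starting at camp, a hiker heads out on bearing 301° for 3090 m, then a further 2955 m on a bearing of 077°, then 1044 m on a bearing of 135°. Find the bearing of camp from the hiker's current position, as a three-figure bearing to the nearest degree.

Leg 1 (301°, 3090 m): east 3090 sin 301° = -2648.65, north 3090 cos 301° = 1591.47
Leg 2 (077°, 2955 m): east 2955 sin 77° = 2879.26, north 2955 cos 77° = 664.73
Leg 3 (135°, 1044 m): east 1044 sin 135° = 738.22, north 1044 cos 135° = -738.22
Net displacement: 968.84 east, 1517.98 north. Direction back to start is (-968.84, -1517.98): bearing = atan2(-968.84, -1517.98) mod 360° = 212.55° ≈ 213°.

213°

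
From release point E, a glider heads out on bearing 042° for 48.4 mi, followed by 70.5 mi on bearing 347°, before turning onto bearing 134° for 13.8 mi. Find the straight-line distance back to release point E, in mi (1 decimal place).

98.7 mi

Leg 1 (042°, 48.4 mi): east 48.4 sin 42° = 32.39, north 48.4 cos 42° = 35.97
Leg 2 (347°, 70.5 mi): east 70.5 sin 347° = -15.86, north 70.5 cos 347° = 68.69
Leg 3 (134°, 13.8 mi): east 13.8 sin 134° = 9.93, north 13.8 cos 134° = -9.59
Net: 26.45 east, 95.08 north. Distance = √((26.45)² + (95.08)²) = 98.687 mi.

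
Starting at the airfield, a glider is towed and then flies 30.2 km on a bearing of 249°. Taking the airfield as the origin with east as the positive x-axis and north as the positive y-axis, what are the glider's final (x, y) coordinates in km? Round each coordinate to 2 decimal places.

(-28.19, -10.82)

Leg 1 (249°, 30.2 km): east 30.2 sin 249° = -28.19, north 30.2 cos 249° = -10.82
Summing: -28.19 km east, -10.82 km north → (-28.19, -10.82).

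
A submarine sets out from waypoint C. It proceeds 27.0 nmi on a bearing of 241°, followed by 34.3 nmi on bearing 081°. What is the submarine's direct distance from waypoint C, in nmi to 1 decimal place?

Leg 1 (241°, 27.0 nmi): east 27.0 sin 241° = -23.61, north 27.0 cos 241° = -13.09
Leg 2 (081°, 34.3 nmi): east 34.3 sin 81° = 33.88, north 34.3 cos 81° = 5.37
Net: 10.26 east, -7.72 north. Distance = √((10.26)² + (-7.72)²) = 12.845 nmi.

12.8 nmi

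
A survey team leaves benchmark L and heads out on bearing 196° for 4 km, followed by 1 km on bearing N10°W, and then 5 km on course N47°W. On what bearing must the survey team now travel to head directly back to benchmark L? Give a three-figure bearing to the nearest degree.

096°

Leg 1 (196°, 4 km): east 4 sin 196° = -1.10, north 4 cos 196° = -3.85
Leg 2 (N10°W, 1 km): east 1 sin 350° = -0.17, north 1 cos 350° = 0.98
Leg 3 (N47°W, 5 km): east 5 sin 313° = -3.66, north 5 cos 313° = 3.41
Net displacement: -4.93 east, 0.55 north. Direction back to start is (4.93, -0.55): bearing = atan2(4.93, -0.55) mod 360° = 96.36° ≈ 096°.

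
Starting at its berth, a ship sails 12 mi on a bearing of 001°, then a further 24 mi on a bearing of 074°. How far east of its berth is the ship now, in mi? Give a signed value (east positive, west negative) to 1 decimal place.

23.3 mi

Leg 1 (001°, 12 mi): east 12 sin 1° = 0.21, north 12 cos 1° = 12.00
Leg 2 (074°, 24 mi): east 24 sin 74° = 23.07, north 24 cos 74° = 6.62
Net east component: 23.28 mi.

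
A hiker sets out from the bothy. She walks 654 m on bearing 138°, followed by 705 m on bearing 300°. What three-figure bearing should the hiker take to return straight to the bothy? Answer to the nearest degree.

052°

Leg 1 (138°, 654 m): east 654 sin 138° = 437.61, north 654 cos 138° = -486.02
Leg 2 (300°, 705 m): east 705 sin 300° = -610.55, north 705 cos 300° = 352.50
Net displacement: -172.94 east, -133.52 north. Direction back to start is (172.94, 133.52): bearing = atan2(172.94, 133.52) mod 360° = 52.33° ≈ 052°.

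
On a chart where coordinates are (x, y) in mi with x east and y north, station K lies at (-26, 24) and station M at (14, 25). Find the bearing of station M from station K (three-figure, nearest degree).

089°

Δeast = 14 − -26 = 40.00; Δnorth = 25 − 24 = 1.00.
Bearing = atan2(Δeast, Δnorth) mod 360° = 88.57° ≈ 089°.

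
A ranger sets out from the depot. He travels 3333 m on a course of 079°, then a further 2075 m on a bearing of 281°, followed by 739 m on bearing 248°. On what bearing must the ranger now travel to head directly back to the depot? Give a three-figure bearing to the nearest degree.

Leg 1 (079°, 3333 m): east 3333 sin 79° = 3271.76, north 3333 cos 79° = 635.97
Leg 2 (281°, 2075 m): east 2075 sin 281° = -2036.88, north 2075 cos 281° = 395.93
Leg 3 (248°, 739 m): east 739 sin 248° = -685.19, north 739 cos 248° = -276.83
Net displacement: 549.70 east, 755.06 north. Direction back to start is (-549.70, -755.06): bearing = atan2(-549.70, -755.06) mod 360° = 216.06° ≈ 216°.

216°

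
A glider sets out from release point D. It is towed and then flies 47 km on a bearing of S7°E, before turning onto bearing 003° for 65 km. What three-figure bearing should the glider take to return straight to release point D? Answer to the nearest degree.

Leg 1 (S7°E, 47 km): east 47 sin 173° = 5.73, north 47 cos 173° = -46.65
Leg 2 (003°, 65 km): east 65 sin 3° = 3.40, north 65 cos 3° = 64.91
Net displacement: 9.13 east, 18.26 north. Direction back to start is (-9.13, -18.26): bearing = atan2(-9.13, -18.26) mod 360° = 206.56° ≈ 207°.

207°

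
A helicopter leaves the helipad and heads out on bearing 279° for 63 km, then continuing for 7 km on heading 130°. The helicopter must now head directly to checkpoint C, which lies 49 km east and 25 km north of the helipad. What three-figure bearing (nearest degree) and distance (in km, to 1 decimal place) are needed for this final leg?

079°, 107.7 km

Leg 1 (279°, 63 km): east 63 sin 279° = -62.22, north 63 cos 279° = 9.86
Leg 2 (130°, 7 km): east 7 sin 130° = 5.36, north 7 cos 130° = -4.50
Current position: (-56.86, 5.36). Target: (49, 25). Remaining: Δeast = 105.86, Δnorth = 19.64.
Bearing = atan2(105.86, 19.64) mod 360° = 79.49°; distance = √((105.86)² + (19.64)²) = 107.669 km.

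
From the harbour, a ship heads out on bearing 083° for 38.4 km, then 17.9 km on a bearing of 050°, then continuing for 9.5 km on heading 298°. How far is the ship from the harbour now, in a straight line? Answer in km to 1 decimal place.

48.1 km

Leg 1 (083°, 38.4 km): east 38.4 sin 83° = 38.11, north 38.4 cos 83° = 4.68
Leg 2 (050°, 17.9 km): east 17.9 sin 50° = 13.71, north 17.9 cos 50° = 11.51
Leg 3 (298°, 9.5 km): east 9.5 sin 298° = -8.39, north 9.5 cos 298° = 4.46
Net: 43.44 east, 20.65 north. Distance = √((43.44)² + (20.65)²) = 48.095 km.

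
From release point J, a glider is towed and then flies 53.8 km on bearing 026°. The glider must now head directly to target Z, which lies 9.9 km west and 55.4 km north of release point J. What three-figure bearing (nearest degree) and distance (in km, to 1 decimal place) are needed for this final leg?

282°, 34.2 km

Leg 1 (026°, 53.8 km): east 53.8 sin 26° = 23.58, north 53.8 cos 26° = 48.36
Current position: (23.58, 48.36). Target: (-9.9, 55.4). Remaining: Δeast = -33.48, Δnorth = 7.04.
Bearing = atan2(-33.48, 7.04) mod 360° = 281.88°; distance = √((-33.48)² + (7.04)²) = 34.217 km.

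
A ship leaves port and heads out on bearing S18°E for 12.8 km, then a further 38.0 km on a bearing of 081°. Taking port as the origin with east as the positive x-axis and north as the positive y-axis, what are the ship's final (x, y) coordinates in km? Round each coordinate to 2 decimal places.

Leg 1 (S18°E, 12.8 km): east 12.8 sin 162° = 3.96, north 12.8 cos 162° = -12.17
Leg 2 (081°, 38.0 km): east 38.0 sin 81° = 37.53, north 38.0 cos 81° = 5.94
Summing: 41.49 km east, -6.23 km north → (41.49, -6.23).

(41.49, -6.23)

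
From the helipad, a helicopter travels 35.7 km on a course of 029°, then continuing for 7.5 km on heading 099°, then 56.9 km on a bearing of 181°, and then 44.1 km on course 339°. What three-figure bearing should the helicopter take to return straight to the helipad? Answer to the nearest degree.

209°

Leg 1 (029°, 35.7 km): east 35.7 sin 29° = 17.31, north 35.7 cos 29° = 31.22
Leg 2 (099°, 7.5 km): east 7.5 sin 99° = 7.41, north 7.5 cos 99° = -1.17
Leg 3 (181°, 56.9 km): east 56.9 sin 181° = -0.99, north 56.9 cos 181° = -56.89
Leg 4 (339°, 44.1 km): east 44.1 sin 339° = -15.80, north 44.1 cos 339° = 41.17
Net displacement: 7.92 east, 14.33 north. Direction back to start is (-7.92, -14.33): bearing = atan2(-7.92, -14.33) mod 360° = 208.92° ≈ 209°.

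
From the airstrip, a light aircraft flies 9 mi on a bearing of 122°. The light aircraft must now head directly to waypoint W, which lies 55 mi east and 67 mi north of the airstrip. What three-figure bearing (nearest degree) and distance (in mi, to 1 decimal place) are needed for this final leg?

Leg 1 (122°, 9 mi): east 9 sin 122° = 7.63, north 9 cos 122° = -4.77
Current position: (7.63, -4.77). Target: (55, 67). Remaining: Δeast = 47.37, Δnorth = 71.77.
Bearing = atan2(47.37, 71.77) mod 360° = 33.42°; distance = √((47.37)² + (71.77)²) = 85.991 mi.

033°, 86.0 mi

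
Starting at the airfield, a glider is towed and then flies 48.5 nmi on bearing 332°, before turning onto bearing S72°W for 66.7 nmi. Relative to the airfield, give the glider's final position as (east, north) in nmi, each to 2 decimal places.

Leg 1 (332°, 48.5 nmi): east 48.5 sin 332° = -22.77, north 48.5 cos 332° = 42.82
Leg 2 (S72°W, 66.7 nmi): east 66.7 sin 252° = -63.44, north 66.7 cos 252° = -20.61
Summing: -86.20 nmi east, 22.21 nmi north → (-86.20, 22.21).

(-86.20, 22.21)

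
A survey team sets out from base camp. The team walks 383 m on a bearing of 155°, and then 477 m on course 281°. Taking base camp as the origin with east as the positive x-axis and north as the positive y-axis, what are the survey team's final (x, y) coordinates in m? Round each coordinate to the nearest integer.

Leg 1 (155°, 383 m): east 383 sin 155° = 161.86, north 383 cos 155° = -347.12
Leg 2 (281°, 477 m): east 477 sin 281° = -468.24, north 477 cos 281° = 91.02
Summing: -306.37 m east, -256.10 m north → (-306, -256).

(-306, -256)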